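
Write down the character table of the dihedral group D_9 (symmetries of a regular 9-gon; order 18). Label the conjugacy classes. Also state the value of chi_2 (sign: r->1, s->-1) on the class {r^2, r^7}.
Conjugacy classes: {e} of size 1, {r^1, r^8} of size 2, {r^2, r^7} of size 2, {r^3, r^6} of size 2, {r^4, r^5} of size 2, {s, sr, ..., sr^8} of size 9.
Character table:
  irrep \ class              {e} (size 1)  {r^1, r^8} (size 2)  {r^2, r^7} (size 2)  {r^3, r^6} (size 2)  {r^4, r^5} (size 2)  {s, sr, ..., sr^8} (size 9)
  chi_1 (triv)               1             1                    1                    1                    1                    1                          
  chi_2 (sign: r->1, s->-1)  1             1                    1                    1                    1                    -1                         
  chi_3 (2d, j=1)            2             2*cos(2*pi/9)        2*cos(4*pi/9)        -1                   -2*cos(pi/9)         0                          
  chi_4 (2d, j=2)            2             2*cos(4*pi/9)        -2*cos(pi/9)         -1                   2*cos(2*pi/9)        0                          
  chi_5 (2d, j=3)            2             -1                   -1                   2                    -1                   0                          
  chi_6 (2d, j=4)            2             -2*cos(pi/9)         2*cos(2*pi/9)        -1                   2*cos(4*pi/9)        0                          

Spot check: chi_2 (sign: r->1, s->-1) on {r^2, r^7} = 1.

Argument: D_9 has order 2*9 = 18 with 6 conjugacy classes, hence 6 irreducibles. Sum of squared dims 1 + 1 + 4 + 4 + 4 + 4 = 18 = |G|. Linear characters come from the abelianisation; the 2-dimensional irreps have character r^k -> 2*cos(2*pi*j*k/9), reflections -> 0.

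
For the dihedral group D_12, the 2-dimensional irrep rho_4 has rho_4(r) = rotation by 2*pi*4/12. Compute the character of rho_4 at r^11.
chi_{rho_4}(r^11) = 2*cos(2*pi*4*11/12) = -1

Derivation: rho_4(r^11) is rotation by angle 2*pi*4*11/12, whose trace is 2*cos(2*pi*4*11/12) = -1.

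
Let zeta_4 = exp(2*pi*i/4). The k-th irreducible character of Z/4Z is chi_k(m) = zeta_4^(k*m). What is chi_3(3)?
chi_3(3) = zeta_4^9 = I

Justification: chi_3(3) = zeta_4^(3*3) = zeta_4^9. Since zeta_4^4 = 1, this equals zeta_4^1 = exp(2*pi*i*1/4) = I.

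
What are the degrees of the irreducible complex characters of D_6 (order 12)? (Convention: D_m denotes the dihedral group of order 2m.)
Dimensions: 1, 1, 1, 1, 2, 2

Argument: There are 6 irreducibles (= number of conjugacy classes). Their dimensions d_i satisfy sum d_i^2 = |G| = 12: 1 + 1 + 1 + 1 + 4 + 4 = 12.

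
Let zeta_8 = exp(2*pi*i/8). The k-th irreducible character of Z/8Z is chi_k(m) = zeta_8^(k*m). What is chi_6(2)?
chi_6(2) = zeta_8^12 = -1

Why: chi_6(2) = zeta_8^(6*2) = zeta_8^12. Since zeta_8^8 = 1, this equals zeta_8^4 = exp(2*pi*i*4/8) = -1.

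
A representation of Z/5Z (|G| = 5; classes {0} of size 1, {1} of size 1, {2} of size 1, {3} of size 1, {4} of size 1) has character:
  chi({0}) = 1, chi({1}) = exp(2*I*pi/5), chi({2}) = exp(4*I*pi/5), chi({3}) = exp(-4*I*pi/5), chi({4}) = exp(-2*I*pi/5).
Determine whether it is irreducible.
Irreducible: <chi, chi> = 1.

Details: <chi, chi> = (1/|G|) sum_C |C| * |chi(C)|^2 = (1/5)[1*|1|^2 + 1*|exp(2*I*pi/5)|^2 + 1*|exp(4*I*pi/5)|^2 + 1*|exp(-4*I*pi/5)|^2 + 1*|exp(-2*I*pi/5)|^2]
  = (1/5)[(1) + (1) + (1) + (1) + (1)] = 5/5 = 1.
(Exp terms are combined using exp(i*s)*conj(exp(i*t)) = exp(i*(s-t)), and sums of them are collapsed using the identity that for every m > 1 the m distinct m-th roots of unity sum to 0, e.g. 1 + exp(2*I*pi/3) + exp(-2*I*pi/3) = 0.)
A character is irreducible iff <chi, chi> = 1, so this representation is irreducible.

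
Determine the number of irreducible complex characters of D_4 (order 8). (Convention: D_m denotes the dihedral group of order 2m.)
5

Why: The number of irreducible complex representations of a finite group equals its number of conjugacy classes. D_4 has 5 conjugacy classes (n/2 + 3 for n even), so D_4 (order 8) has exactly 5 irreducible complex representations.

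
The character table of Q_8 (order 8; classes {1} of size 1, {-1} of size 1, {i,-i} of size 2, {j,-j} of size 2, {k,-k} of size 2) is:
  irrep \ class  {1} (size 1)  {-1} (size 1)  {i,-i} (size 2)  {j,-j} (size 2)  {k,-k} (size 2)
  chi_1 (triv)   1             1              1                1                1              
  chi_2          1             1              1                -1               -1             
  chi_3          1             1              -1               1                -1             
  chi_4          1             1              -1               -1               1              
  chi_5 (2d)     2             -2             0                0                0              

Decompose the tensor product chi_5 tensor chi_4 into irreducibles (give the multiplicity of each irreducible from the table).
chi_5 tensor chi_4 = chi_5 (all other irreducibles have multiplicity 0).

Derivation: The character of a tensor product is the pointwise product (chi_5 * chi_4)(C) = chi_5(C) * chi_4(C):
  {1}: (2)*(1), {-1}: (-2)*(1), {i,-i}: (0)*(-1), {j,-j}: (0)*(-1), {k,-k}: (0)*(1)
so (chi_5 * chi_4) takes values
  {1} -> 2, {-1} -> -2, {i,-i} -> 0, {j,-j} -> 0, {k,-k} -> 0.
Now take the inner product of this character with each irreducible chi from the table, <chi_5*chi_4, chi> = (1/8) sum_C |C| (chi_5*chi_4)(C) conj(chi(C)):
  <chi_5*chi_4, chi_1> = (1/8)[1*(2)*conj(1) + 1*(-2)*conj(1) + 2*(0)*conj(1) + 2*(0)*conj(1) + 2*(0)*conj(1)]
      = (1/8)[(2) + (-2) + (0) + (0) + (0)] = 0/8 = 0
  <chi_5*chi_4, chi_2> = (1/8)[1*(2)*conj(1) + 1*(-2)*conj(1) + 2*(0)*conj(1) + 2*(0)*conj(-1) + 2*(0)*conj(-1)]
      = (1/8)[(2) + (-2) + (0) + (0) + (0)] = 0/8 = 0
  <chi_5*chi_4, chi_3> = (1/8)[1*(2)*conj(1) + 1*(-2)*conj(1) + 2*(0)*conj(-1) + 2*(0)*conj(1) + 2*(0)*conj(-1)]
      = (1/8)[(2) + (-2) + (0) + (0) + (0)] = 0/8 = 0
  <chi_5*chi_4, chi_4> = (1/8)[1*(2)*conj(1) + 1*(-2)*conj(1) + 2*(0)*conj(-1) + 2*(0)*conj(-1) + 2*(0)*conj(1)]
      = (1/8)[(2) + (-2) + (0) + (0) + (0)] = 0/8 = 0
  <chi_5*chi_4, chi_5> = (1/8)[1*(2)*conj(2) + 1*(-2)*conj(-2) + 2*(0)*conj(0) + 2*(0)*conj(0) + 2*(0)*conj(0)]
      = (1/8)[(4) + (4) + (0) + (0) + (0)] = 8/8 = 1
Hence the multiplicities are chi_5: 1. Dimension check: dim(chi_5)*dim(chi_4) = 2*1 = 2 and sum (mult * dim) = 1*2 = 2.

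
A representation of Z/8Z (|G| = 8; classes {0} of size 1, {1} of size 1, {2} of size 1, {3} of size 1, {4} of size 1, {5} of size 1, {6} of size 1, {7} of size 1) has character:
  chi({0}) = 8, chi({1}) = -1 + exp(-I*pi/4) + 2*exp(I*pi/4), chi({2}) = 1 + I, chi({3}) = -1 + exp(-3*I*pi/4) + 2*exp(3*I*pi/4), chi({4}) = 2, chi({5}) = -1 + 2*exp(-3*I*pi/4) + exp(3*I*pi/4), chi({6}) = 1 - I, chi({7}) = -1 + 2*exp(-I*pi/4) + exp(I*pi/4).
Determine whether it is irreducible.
Not irreducible (reducible): <chi, chi> = 12 > 1.

Proof sketch: <chi, chi> = (1/|G|) sum_C |C| * |chi(C)|^2 = (1/8)[1*|8|^2 + 1*|-1 + exp(-I*pi/4) + 2*exp(I*pi/4)|^2 + 1*|1 + I|^2 + 1*|-1 + exp(-3*I*pi/4) + 2*exp(3*I*pi/4)|^2 + 1*|2|^2 + 1*|-1 + 2*exp(-3*I*pi/4) + exp(3*I*pi/4)|^2 + 1*|1 - I|^2 + 1*|-1 + 2*exp(-I*pi/4) + exp(I*pi/4)|^2]
  = (1/8)[(64) + (6 - 3*exp(I*pi/4) - 3*exp(-I*pi/4)) + (2) + (6 - 3*exp(3*I*pi/4) - 3*exp(-3*I*pi/4)) + (4) + (6 - 3*exp(3*I*pi/4) - 3*exp(-3*I*pi/4)) + (2) + (6 - 3*exp(I*pi/4) - 3*exp(-I*pi/4))] = 96/8 = 12.
(Exp terms are combined using exp(i*s)*conj(exp(i*t)) = exp(i*(s-t)), and sums of them are collapsed using the identity that for every m > 1 the m distinct m-th roots of unity sum to 0, e.g. 1 + exp(2*I*pi/3) + exp(-2*I*pi/3) = 0.)
A character is irreducible iff <chi, chi> = 1, so this representation is reducible.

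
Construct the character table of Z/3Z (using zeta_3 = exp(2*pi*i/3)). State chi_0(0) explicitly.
Character table of Z/3Z (irreps indexed chi_0,...,chi_2 with chi_k(m) = zeta_3^(k*m), zeta_3 = exp(2*pi*i/3)):
  irrep \ class  {0} (size 1)  {1} (size 1)    {2} (size 1)  
  chi_0          1             1               1             
  chi_1          1             exp(2*I*pi/3)   exp(-2*I*pi/3)
  chi_2          1             exp(-2*I*pi/3)  exp(2*I*pi/3) 

Spot check: chi_0(0) = zeta_3^(0*0) = zeta_3^0 = 1.

Details: Z/3Z is abelian, so all 3 irreducible complex representations are 1-dimensional. They are given by chi_k(m) = zeta_3^(k*m) for k = 0,...,2. Row orthogonality: sum_m chi_k(m) conj(chi_l(m)) = 3 * [k = l].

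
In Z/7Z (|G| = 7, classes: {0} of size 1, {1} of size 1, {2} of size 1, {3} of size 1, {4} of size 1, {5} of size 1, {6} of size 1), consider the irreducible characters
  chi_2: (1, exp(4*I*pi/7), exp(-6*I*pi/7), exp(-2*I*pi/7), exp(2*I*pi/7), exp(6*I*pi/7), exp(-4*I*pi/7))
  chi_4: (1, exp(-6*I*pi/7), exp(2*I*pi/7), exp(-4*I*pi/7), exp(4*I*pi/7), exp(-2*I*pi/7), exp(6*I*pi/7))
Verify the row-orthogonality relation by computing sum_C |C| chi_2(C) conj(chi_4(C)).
Sum = 0; so <chi_2, chi_4> = 0 (distinct irreducibles are orthogonal).

Proof sketch: Compute term by term over conjugacy classes (|C| * chi_2(C) * conj(chi_4(C))):
  1*(1)*conj(1) + 1*(exp(4*I*pi/7))*conj(exp(-6*I*pi/7)) + 1*(exp(-6*I*pi/7))*conj(exp(2*I*pi/7)) + 1*(exp(-2*I*pi/7))*conj(exp(-4*I*pi/7)) + 1*(exp(2*I*pi/7))*conj(exp(4*I*pi/7)) + 1*(exp(6*I*pi/7))*conj(exp(-2*I*pi/7)) + 1*(exp(-4*I*pi/7))*conj(exp(6*I*pi/7))
  = (1) + (exp(-4*I*pi/7)) + (exp(6*I*pi/7)) + (exp(2*I*pi/7)) + (exp(-2*I*pi/7)) + (exp(-6*I*pi/7)) + (exp(4*I*pi/7))
  = 0.
(Exp terms are combined using exp(i*s)*conj(exp(i*t)) = exp(i*(s-t)), and sums of them are collapsed using the identity that for every m > 1 the m distinct m-th roots of unity sum to 0, e.g. 1 + exp(2*I*pi/3) + exp(-2*I*pi/3) = 0.)
Dividing by |G| = 7 gives 0/7 = 0, matching the row-orthogonality relation <chi_2, chi_4> = [chi_2 = chi_4].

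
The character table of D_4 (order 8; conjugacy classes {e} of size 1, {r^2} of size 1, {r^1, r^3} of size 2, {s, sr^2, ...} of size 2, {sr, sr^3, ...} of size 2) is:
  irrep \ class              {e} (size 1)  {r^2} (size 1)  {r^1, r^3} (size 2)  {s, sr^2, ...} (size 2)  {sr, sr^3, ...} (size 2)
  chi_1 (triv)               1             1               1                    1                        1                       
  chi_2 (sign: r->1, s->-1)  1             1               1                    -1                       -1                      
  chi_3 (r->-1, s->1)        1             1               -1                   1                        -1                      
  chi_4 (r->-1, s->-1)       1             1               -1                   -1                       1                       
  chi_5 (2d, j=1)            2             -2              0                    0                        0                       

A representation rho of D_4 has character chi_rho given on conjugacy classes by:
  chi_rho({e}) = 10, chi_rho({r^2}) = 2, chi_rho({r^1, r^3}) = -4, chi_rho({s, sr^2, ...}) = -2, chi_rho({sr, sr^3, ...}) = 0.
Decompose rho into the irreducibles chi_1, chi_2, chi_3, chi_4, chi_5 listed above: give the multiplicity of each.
Multiplicities: chi_1: 0, chi_2: 1, chi_3: 2, chi_4: 3, chi_5: 2.

Working: Use <chi_rho, chi> = (1/|G|) sum_C |C| * chi_rho(C) * conj(chi(C)) with |G| = 8 for each irreducible chi in the table:
  <chi_rho, chi_1> = (1/8)[1*(10)*conj(1) + 1*(2)*conj(1) + 2*(-4)*conj(1) + 2*(-2)*conj(1) + 2*(0)*conj(1)]
      = (1/8)[(10) + (2) + (-8) + (-4) + (0)] = 0/8 = 0
  <chi_rho, chi_2> = (1/8)[1*(10)*conj(1) + 1*(2)*conj(1) + 2*(-4)*conj(1) + 2*(-2)*conj(-1) + 2*(0)*conj(-1)]
      = (1/8)[(10) + (2) + (-8) + (4) + (0)] = 8/8 = 1
  <chi_rho, chi_3> = (1/8)[1*(10)*conj(1) + 1*(2)*conj(1) + 2*(-4)*conj(-1) + 2*(-2)*conj(1) + 2*(0)*conj(-1)]
      = (1/8)[(10) + (2) + (8) + (-4) + (0)] = 16/8 = 2
  <chi_rho, chi_4> = (1/8)[1*(10)*conj(1) + 1*(2)*conj(1) + 2*(-4)*conj(-1) + 2*(-2)*conj(-1) + 2*(0)*conj(1)]
      = (1/8)[(10) + (2) + (8) + (4) + (0)] = 24/8 = 3
  <chi_rho, chi_5> = (1/8)[1*(10)*conj(2) + 1*(2)*conj(-2) + 2*(-4)*conj(0) + 2*(-2)*conj(0) + 2*(0)*conj(0)]
      = (1/8)[(20) + (-4) + (0) + (0) + (0)] = 16/8 = 2
Dimension check: dim(rho) = sum (mult * dim) = 0*1 + 1*1 + 2*1 + 3*1 + 2*2 = 10 = chi_rho(e) = 10.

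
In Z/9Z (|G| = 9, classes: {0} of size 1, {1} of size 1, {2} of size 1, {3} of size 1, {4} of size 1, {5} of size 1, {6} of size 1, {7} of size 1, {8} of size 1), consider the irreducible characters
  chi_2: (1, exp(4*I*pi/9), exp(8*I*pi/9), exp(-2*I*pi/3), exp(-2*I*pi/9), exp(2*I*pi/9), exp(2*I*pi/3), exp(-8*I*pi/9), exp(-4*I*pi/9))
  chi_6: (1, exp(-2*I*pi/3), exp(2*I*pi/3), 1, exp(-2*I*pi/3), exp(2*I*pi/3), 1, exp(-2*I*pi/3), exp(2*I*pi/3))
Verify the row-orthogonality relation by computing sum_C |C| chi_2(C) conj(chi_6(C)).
Sum = 0; so <chi_2, chi_6> = 0 (distinct irreducibles are orthogonal).

Derivation: Compute term by term over conjugacy classes (|C| * chi_2(C) * conj(chi_6(C))):
  1*(1)*conj(1) + 1*(exp(4*I*pi/9))*conj(exp(-2*I*pi/3)) + 1*(exp(8*I*pi/9))*conj(exp(2*I*pi/3)) + 1*(exp(-2*I*pi/3))*conj(1) + 1*(exp(-2*I*pi/9))*conj(exp(-2*I*pi/3)) + 1*(exp(2*I*pi/9))*conj(exp(2*I*pi/3)) + 1*(exp(2*I*pi/3))*conj(1) + 1*(exp(-8*I*pi/9))*conj(exp(-2*I*pi/3)) + 1*(exp(-4*I*pi/9))*conj(exp(2*I*pi/3))
  = (1) + (exp(-8*I*pi/9)) + (exp(2*I*pi/9)) + (exp(-2*I*pi/3)) + (exp(4*I*pi/9)) + (exp(-4*I*pi/9)) + (exp(2*I*pi/3)) + (exp(-2*I*pi/9)) + (exp(8*I*pi/9))
  = 0.
(Exp terms are combined using exp(i*s)*conj(exp(i*t)) = exp(i*(s-t)), and sums of them are collapsed using the identity that for every m > 1 the m distinct m-th roots of unity sum to 0, e.g. 1 + exp(2*I*pi/3) + exp(-2*I*pi/3) = 0.)
Dividing by |G| = 9 gives 0/9 = 0, matching the row-orthogonality relation <chi_2, chi_6> = [chi_2 = chi_6].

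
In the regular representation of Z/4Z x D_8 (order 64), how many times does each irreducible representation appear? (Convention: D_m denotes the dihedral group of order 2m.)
Each irreducible V_i of dimension d_i appears with multiplicity d_i, i.e. rho_reg = (direct sum over all irreducibles V_i) d_i V_i. The irreducible dimensions for Z/4Z x D_8 are 1, 1, 1, 1, 1, 1, 1, 1, 1, 1, 1, 1, 1, 1, 1, 1, 2, 2, 2, 2, 2, 2, 2, 2, 2, 2, 2, 2: 16 irreducibles of dimension 1, each with multiplicity 1; 12 irreducibles of dimension 2, each with multiplicity 2. Total dimension 16*1*1 + 12*2*2 = 64 = |G|.

Justification: General theorem: in the regular representation of a finite group G, each irreducible appears with multiplicity equal to its dimension. Check: dim(rho_reg) = sum d_i^2 = 1 + 1 + 1 + 1 + 1 + 1 + 1 + 1 + 1 + 1 + 1 + 1 + 1 + 1 + 1 + 1 + 4 + 4 + 4 + 4 + 4 + 4 + 4 + 4 + 4 + 4 + 4 + 4 = 64 = |G|.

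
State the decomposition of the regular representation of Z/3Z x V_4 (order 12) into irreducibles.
Each irreducible V_i of dimension d_i appears with multiplicity d_i, i.e. rho_reg = (direct sum over all irreducibles V_i) d_i V_i. The irreducible dimensions for Z/3Z x V_4 are 1, 1, 1, 1, 1, 1, 1, 1, 1, 1, 1, 1: 12 irreducibles of dimension 1, each with multiplicity 1. Total dimension 12*1*1 = 12 = |G|.

Argument: General theorem: in the regular representation of a finite group G, each irreducible appears with multiplicity equal to its dimension. Check: dim(rho_reg) = sum d_i^2 = 1 + 1 + 1 + 1 + 1 + 1 + 1 + 1 + 1 + 1 + 1 + 1 = 12 = |G|.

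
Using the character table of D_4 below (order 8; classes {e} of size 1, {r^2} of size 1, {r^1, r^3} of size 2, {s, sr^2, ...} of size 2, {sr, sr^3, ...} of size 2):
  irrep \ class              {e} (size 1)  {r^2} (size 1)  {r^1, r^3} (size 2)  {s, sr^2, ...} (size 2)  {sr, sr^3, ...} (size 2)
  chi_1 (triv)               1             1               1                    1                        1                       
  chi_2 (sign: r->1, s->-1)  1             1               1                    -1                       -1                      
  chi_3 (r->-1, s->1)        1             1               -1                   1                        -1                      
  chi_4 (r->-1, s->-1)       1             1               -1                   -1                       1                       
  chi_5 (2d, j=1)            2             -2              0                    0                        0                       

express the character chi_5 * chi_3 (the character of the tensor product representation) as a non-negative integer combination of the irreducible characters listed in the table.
chi_5 tensor chi_3 = chi_5 (all other irreducibles have multiplicity 0).

Explanation: The character of a tensor product is the pointwise product (chi_5 * chi_3)(C) = chi_5(C) * chi_3(C):
  {e}: (2)*(1), {r^2}: (-2)*(1), {r^1, r^3}: (0)*(-1), {s, sr^2, ...}: (0)*(1), {sr, sr^3, ...}: (0)*(-1)
so (chi_5 * chi_3) takes values
  {e} -> 2, {r^2} -> -2, {r^1, r^3} -> 0, {s, sr^2, ...} -> 0, {sr, sr^3, ...} -> 0.
Now take the inner product of this character with each irreducible chi from the table, <chi_5*chi_3, chi> = (1/8) sum_C |C| (chi_5*chi_3)(C) conj(chi(C)):
  <chi_5*chi_3, chi_1> = (1/8)[1*(2)*conj(1) + 1*(-2)*conj(1) + 2*(0)*conj(1) + 2*(0)*conj(1) + 2*(0)*conj(1)]
      = (1/8)[(2) + (-2) + (0) + (0) + (0)] = 0/8 = 0
  <chi_5*chi_3, chi_2> = (1/8)[1*(2)*conj(1) + 1*(-2)*conj(1) + 2*(0)*conj(1) + 2*(0)*conj(-1) + 2*(0)*conj(-1)]
      = (1/8)[(2) + (-2) + (0) + (0) + (0)] = 0/8 = 0
  <chi_5*chi_3, chi_3> = (1/8)[1*(2)*conj(1) + 1*(-2)*conj(1) + 2*(0)*conj(-1) + 2*(0)*conj(1) + 2*(0)*conj(-1)]
      = (1/8)[(2) + (-2) + (0) + (0) + (0)] = 0/8 = 0
  <chi_5*chi_3, chi_4> = (1/8)[1*(2)*conj(1) + 1*(-2)*conj(1) + 2*(0)*conj(-1) + 2*(0)*conj(-1) + 2*(0)*conj(1)]
      = (1/8)[(2) + (-2) + (0) + (0) + (0)] = 0/8 = 0
  <chi_5*chi_3, chi_5> = (1/8)[1*(2)*conj(2) + 1*(-2)*conj(-2) + 2*(0)*conj(0) + 2*(0)*conj(0) + 2*(0)*conj(0)]
      = (1/8)[(4) + (4) + (0) + (0) + (0)] = 8/8 = 1
Hence the multiplicities are chi_5: 1. Dimension check: dim(chi_5)*dim(chi_3) = 2*1 = 2 and sum (mult * dim) = 1*2 = 2.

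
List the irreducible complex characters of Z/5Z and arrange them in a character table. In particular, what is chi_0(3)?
Character table of Z/5Z (irreps indexed chi_0,...,chi_4 with chi_k(m) = zeta_5^(k*m), zeta_5 = exp(2*pi*i/5)):
  irrep \ class  {0} (size 1)  {1} (size 1)    {2} (size 1)    {3} (size 1)    {4} (size 1)  
  chi_0          1             1               1               1               1             
  chi_1          1             exp(2*I*pi/5)   exp(4*I*pi/5)   exp(-4*I*pi/5)  exp(-2*I*pi/5)
  chi_2          1             exp(4*I*pi/5)   exp(-2*I*pi/5)  exp(2*I*pi/5)   exp(-4*I*pi/5)
  chi_3          1             exp(-4*I*pi/5)  exp(2*I*pi/5)   exp(-2*I*pi/5)  exp(4*I*pi/5) 
  chi_4          1             exp(-2*I*pi/5)  exp(-4*I*pi/5)  exp(4*I*pi/5)   exp(2*I*pi/5) 

Spot check: chi_0(3) = zeta_5^(0*3) = zeta_5^0 = 1.

Explanation: Z/5Z is abelian, so all 5 irreducible complex representations are 1-dimensional. They are given by chi_k(m) = zeta_5^(k*m) for k = 0,...,4. Row orthogonality: sum_m chi_k(m) conj(chi_l(m)) = 5 * [k = l].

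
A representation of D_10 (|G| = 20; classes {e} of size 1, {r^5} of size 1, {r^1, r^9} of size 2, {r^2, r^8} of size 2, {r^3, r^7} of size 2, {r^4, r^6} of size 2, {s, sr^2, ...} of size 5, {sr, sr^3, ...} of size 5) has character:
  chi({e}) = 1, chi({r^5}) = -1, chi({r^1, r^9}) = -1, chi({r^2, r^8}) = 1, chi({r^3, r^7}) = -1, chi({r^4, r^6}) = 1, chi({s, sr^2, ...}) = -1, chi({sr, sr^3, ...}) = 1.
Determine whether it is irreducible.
Irreducible: <chi, chi> = 1.

Proof sketch: <chi, chi> = (1/|G|) sum_C |C| * |chi(C)|^2 = (1/20)[1*|1|^2 + 1*|-1|^2 + 2*|-1|^2 + 2*|1|^2 + 2*|-1|^2 + 2*|1|^2 + 5*|-1|^2 + 5*|1|^2]
  = (1/20)[(1) + (1) + (2) + (2) + (2) + (2) + (5) + (5)] = 20/20 = 1.
A character is irreducible iff <chi, chi> = 1, so this representation is irreducible.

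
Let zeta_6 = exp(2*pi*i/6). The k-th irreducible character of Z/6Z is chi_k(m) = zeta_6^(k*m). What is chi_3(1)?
chi_3(1) = zeta_6^3 = -1

Derivation: chi_3(1) = zeta_6^(3*1) = zeta_6^3. Since zeta_6^6 = 1, this equals zeta_6^3 = exp(2*pi*i*3/6) = -1.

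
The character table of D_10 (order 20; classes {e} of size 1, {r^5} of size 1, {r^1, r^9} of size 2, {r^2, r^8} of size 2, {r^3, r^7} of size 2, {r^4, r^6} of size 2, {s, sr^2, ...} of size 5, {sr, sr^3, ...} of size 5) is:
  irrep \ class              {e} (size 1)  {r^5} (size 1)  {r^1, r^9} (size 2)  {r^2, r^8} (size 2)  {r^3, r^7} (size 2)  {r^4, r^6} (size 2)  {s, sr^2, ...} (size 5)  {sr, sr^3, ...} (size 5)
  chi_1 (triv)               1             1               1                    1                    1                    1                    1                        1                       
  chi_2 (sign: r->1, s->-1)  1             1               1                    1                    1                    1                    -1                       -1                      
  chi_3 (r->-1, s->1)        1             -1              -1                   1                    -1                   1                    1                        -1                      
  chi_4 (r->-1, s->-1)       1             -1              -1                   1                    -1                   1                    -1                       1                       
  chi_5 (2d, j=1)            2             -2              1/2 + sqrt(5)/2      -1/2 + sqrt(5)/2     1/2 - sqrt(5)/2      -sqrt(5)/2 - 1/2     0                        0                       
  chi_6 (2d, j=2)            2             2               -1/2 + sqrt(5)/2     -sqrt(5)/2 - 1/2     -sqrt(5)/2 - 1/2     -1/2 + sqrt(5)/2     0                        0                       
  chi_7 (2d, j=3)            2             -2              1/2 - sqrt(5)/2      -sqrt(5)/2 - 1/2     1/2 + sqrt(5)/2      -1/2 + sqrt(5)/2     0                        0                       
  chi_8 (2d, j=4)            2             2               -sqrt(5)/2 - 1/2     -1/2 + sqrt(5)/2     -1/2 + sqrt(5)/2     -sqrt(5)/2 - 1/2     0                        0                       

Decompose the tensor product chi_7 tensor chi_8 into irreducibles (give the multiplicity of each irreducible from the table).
chi_7 tensor chi_8 = chi_5 + chi_7 (all other irreducibles have multiplicity 0).

Solution. The character of a tensor product is the pointwise product (chi_7 * chi_8)(C) = chi_7(C) * chi_8(C):
  {e}: (2)*(2), {r^5}: (-2)*(2), {r^1, r^9}: (1/2 - sqrt(5)/2)*(-sqrt(5)/2 - 1/2), {r^2, r^8}: (-sqrt(5)/2 - 1/2)*(-1/2 + sqrt(5)/2), {r^3, r^7}: (1/2 + sqrt(5)/2)*(-1/2 + sqrt(5)/2), {r^4, r^6}: (-1/2 + sqrt(5)/2)*(-sqrt(5)/2 - 1/2), {s, sr^2, ...}: (0)*(0), {sr, sr^3, ...}: (0)*(0)
so (chi_7 * chi_8) takes values
  {e} -> 4, {r^5} -> -4, {r^1, r^9} -> 1, {r^2, r^8} -> -1, {r^3, r^7} -> 1, {r^4, r^6} -> -1, {s, sr^2, ...} -> 0, {sr, sr^3, ...} -> 0.
Now take the inner product of this character with each irreducible chi from the table, <chi_7*chi_8, chi> = (1/20) sum_C |C| (chi_7*chi_8)(C) conj(chi(C)):
  <chi_7*chi_8, chi_1> = (1/20)[1*(4)*conj(1) + 1*(-4)*conj(1) + 2*(1)*conj(1) + 2*(-1)*conj(1) + 2*(1)*conj(1) + 2*(-1)*conj(1) + 5*(0)*conj(1) + 5*(0)*conj(1)]
      = (1/20)[(4) + (-4) + (2) + (-2) + (2) + (-2) + (0) + (0)] = 0/20 = 0
  <chi_7*chi_8, chi_2> = (1/20)[1*(4)*conj(1) + 1*(-4)*conj(1) + 2*(1)*conj(1) + 2*(-1)*conj(1) + 2*(1)*conj(1) + 2*(-1)*conj(1) + 5*(0)*conj(-1) + 5*(0)*conj(-1)]
      = (1/20)[(4) + (-4) + (2) + (-2) + (2) + (-2) + (0) + (0)] = 0/20 = 0
  <chi_7*chi_8, chi_3> = (1/20)[1*(4)*conj(1) + 1*(-4)*conj(-1) + 2*(1)*conj(-1) + 2*(-1)*conj(1) + 2*(1)*conj(-1) + 2*(-1)*conj(1) + 5*(0)*conj(1) + 5*(0)*conj(-1)]
      = (1/20)[(4) + (4) + (-2) + (-2) + (-2) + (-2) + (0) + (0)] = 0/20 = 0
  <chi_7*chi_8, chi_4> = (1/20)[1*(4)*conj(1) + 1*(-4)*conj(-1) + 2*(1)*conj(-1) + 2*(-1)*conj(1) + 2*(1)*conj(-1) + 2*(-1)*conj(1) + 5*(0)*conj(-1) + 5*(0)*conj(1)]
      = (1/20)[(4) + (4) + (-2) + (-2) + (-2) + (-2) + (0) + (0)] = 0/20 = 0
  <chi_7*chi_8, chi_5> = (1/20)[1*(4)*conj(2) + 1*(-4)*conj(-2) + 2*(1)*conj(1/2 + sqrt(5)/2) + 2*(-1)*conj(-1/2 + sqrt(5)/2) + 2*(1)*conj(1/2 - sqrt(5)/2) + 2*(-1)*conj(-sqrt(5)/2 - 1/2) + 5*(0)*conj(0) + 5*(0)*conj(0)]
      = (1/20)[(8) + (8) + (1 + sqrt(5)) + (1 - sqrt(5)) + (1 - sqrt(5)) + (1 + sqrt(5)) + (0) + (0)] = 20/20 = 1
  <chi_7*chi_8, chi_6> = (1/20)[1*(4)*conj(2) + 1*(-4)*conj(2) + 2*(1)*conj(-1/2 + sqrt(5)/2) + 2*(-1)*conj(-sqrt(5)/2 - 1/2) + 2*(1)*conj(-sqrt(5)/2 - 1/2) + 2*(-1)*conj(-1/2 + sqrt(5)/2) + 5*(0)*conj(0) + 5*(0)*conj(0)]
      = (1/20)[(8) + (-8) + (-1 + sqrt(5)) + (1 + sqrt(5)) + (-sqrt(5) - 1) + (1 - sqrt(5)) + (0) + (0)] = 0/20 = 0
  <chi_7*chi_8, chi_7> = (1/20)[1*(4)*conj(2) + 1*(-4)*conj(-2) + 2*(1)*conj(1/2 - sqrt(5)/2) + 2*(-1)*conj(-sqrt(5)/2 - 1/2) + 2*(1)*conj(1/2 + sqrt(5)/2) + 2*(-1)*conj(-1/2 + sqrt(5)/2) + 5*(0)*conj(0) + 5*(0)*conj(0)]
      = (1/20)[(8) + (8) + (1 - sqrt(5)) + (1 + sqrt(5)) + (1 + sqrt(5)) + (1 - sqrt(5)) + (0) + (0)] = 20/20 = 1
  <chi_7*chi_8, chi_8> = (1/20)[1*(4)*conj(2) + 1*(-4)*conj(2) + 2*(1)*conj(-sqrt(5)/2 - 1/2) + 2*(-1)*conj(-1/2 + sqrt(5)/2) + 2*(1)*conj(-1/2 + sqrt(5)/2) + 2*(-1)*conj(-sqrt(5)/2 - 1/2) + 5*(0)*conj(0) + 5*(0)*conj(0)]
      = (1/20)[(8) + (-8) + (-sqrt(5) - 1) + (1 - sqrt(5)) + (-1 + sqrt(5)) + (1 + sqrt(5)) + (0) + (0)] = 0/20 = 0
Hence the multiplicities are chi_5: 1, chi_7: 1. Dimension check: dim(chi_7)*dim(chi_8) = 2*2 = 4 and sum (mult * dim) = 1*2 + 1*2 = 4.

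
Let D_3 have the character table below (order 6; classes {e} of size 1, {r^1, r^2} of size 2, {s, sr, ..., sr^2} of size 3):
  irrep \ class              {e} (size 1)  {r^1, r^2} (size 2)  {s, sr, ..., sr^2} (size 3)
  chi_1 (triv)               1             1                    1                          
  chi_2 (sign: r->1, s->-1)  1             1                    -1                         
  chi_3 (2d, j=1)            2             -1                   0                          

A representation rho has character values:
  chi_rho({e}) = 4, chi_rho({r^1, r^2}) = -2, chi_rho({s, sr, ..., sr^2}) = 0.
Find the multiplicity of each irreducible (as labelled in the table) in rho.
Multiplicities: chi_1: 0, chi_2: 0, chi_3: 2.

Derivation: Use <chi_rho, chi> = (1/|G|) sum_C |C| * chi_rho(C) * conj(chi(C)) with |G| = 6 for each irreducible chi in the table:
  <chi_rho, chi_1> = (1/6)[1*(4)*conj(1) + 2*(-2)*conj(1) + 3*(0)*conj(1)]
      = (1/6)[(4) + (-4) + (0)] = 0/6 = 0
  <chi_rho, chi_2> = (1/6)[1*(4)*conj(1) + 2*(-2)*conj(1) + 3*(0)*conj(-1)]
      = (1/6)[(4) + (-4) + (0)] = 0/6 = 0
  <chi_rho, chi_3> = (1/6)[1*(4)*conj(2) + 2*(-2)*conj(-1) + 3*(0)*conj(0)]
      = (1/6)[(8) + (4) + (0)] = 12/6 = 2
Dimension check: dim(rho) = sum (mult * dim) = 0*1 + 0*1 + 2*2 = 4 = chi_rho(e) = 4.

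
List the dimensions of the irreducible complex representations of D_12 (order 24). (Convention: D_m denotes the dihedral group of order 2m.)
Dimensions: 1, 1, 1, 1, 2, 2, 2, 2, 2

There are 9 irreducibles (= number of conjugacy classes). Their dimensions d_i satisfy sum d_i^2 = |G| = 24: 1 + 1 + 1 + 1 + 4 + 4 + 4 + 4 + 4 = 24.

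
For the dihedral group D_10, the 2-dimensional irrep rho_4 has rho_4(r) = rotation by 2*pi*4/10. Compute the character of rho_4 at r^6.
chi_{rho_4}(r^6) = 2*cos(2*pi*4*6/10) = -sqrt(5)/2 - 1/2

Argument: rho_4(r^6) is rotation by angle 2*pi*4*6/10, whose trace is 2*cos(2*pi*4*6/10) = -sqrt(5)/2 - 1/2.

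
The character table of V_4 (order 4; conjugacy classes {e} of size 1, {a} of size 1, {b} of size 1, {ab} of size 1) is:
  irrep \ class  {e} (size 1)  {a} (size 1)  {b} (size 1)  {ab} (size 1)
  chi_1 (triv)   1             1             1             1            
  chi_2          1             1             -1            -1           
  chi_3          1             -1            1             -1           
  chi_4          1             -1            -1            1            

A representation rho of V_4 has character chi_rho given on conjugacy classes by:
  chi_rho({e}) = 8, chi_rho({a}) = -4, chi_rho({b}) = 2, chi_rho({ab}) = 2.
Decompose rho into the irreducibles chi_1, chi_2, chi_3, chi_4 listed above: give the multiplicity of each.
Multiplicities: chi_1: 2, chi_2: 0, chi_3: 3, chi_4: 3.

Proof sketch: Use <chi_rho, chi> = (1/|G|) sum_C |C| * chi_rho(C) * conj(chi(C)) with |G| = 4 for each irreducible chi in the table:
  <chi_rho, chi_1> = (1/4)[1*(8)*conj(1) + 1*(-4)*conj(1) + 1*(2)*conj(1) + 1*(2)*conj(1)]
      = (1/4)[(8) + (-4) + (2) + (2)] = 8/4 = 2
  <chi_rho, chi_2> = (1/4)[1*(8)*conj(1) + 1*(-4)*conj(1) + 1*(2)*conj(-1) + 1*(2)*conj(-1)]
      = (1/4)[(8) + (-4) + (-2) + (-2)] = 0/4 = 0
  <chi_rho, chi_3> = (1/4)[1*(8)*conj(1) + 1*(-4)*conj(-1) + 1*(2)*conj(1) + 1*(2)*conj(-1)]
      = (1/4)[(8) + (4) + (2) + (-2)] = 12/4 = 3
  <chi_rho, chi_4> = (1/4)[1*(8)*conj(1) + 1*(-4)*conj(-1) + 1*(2)*conj(-1) + 1*(2)*conj(1)]
      = (1/4)[(8) + (4) + (-2) + (2)] = 12/4 = 3
Dimension check: dim(rho) = sum (mult * dim) = 2*1 + 0*1 + 3*1 + 3*1 = 8 = chi_rho(e) = 8.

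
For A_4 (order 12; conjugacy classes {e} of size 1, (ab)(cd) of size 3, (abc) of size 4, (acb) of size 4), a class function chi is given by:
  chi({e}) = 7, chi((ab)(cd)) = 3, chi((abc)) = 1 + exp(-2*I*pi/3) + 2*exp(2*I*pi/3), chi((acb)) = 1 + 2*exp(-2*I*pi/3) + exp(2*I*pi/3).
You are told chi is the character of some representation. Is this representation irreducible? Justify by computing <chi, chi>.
Not irreducible (reducible): <chi, chi> = 7 > 1.

<chi, chi> = (1/|G|) sum_C |C| * |chi(C)|^2 = (1/12)[1*|7|^2 + 3*|3|^2 + 4*|1 + exp(-2*I*pi/3) + 2*exp(2*I*pi/3)|^2 + 4*|1 + 2*exp(-2*I*pi/3) + exp(2*I*pi/3)|^2]
  = (1/12)[(49) + (27) + (4) + (4)] = 84/12 = 7.
(Exp terms are combined using exp(i*s)*conj(exp(i*t)) = exp(i*(s-t)), and sums of them are collapsed using the identity that for every m > 1 the m distinct m-th roots of unity sum to 0, e.g. 1 + exp(2*I*pi/3) + exp(-2*I*pi/3) = 0.)
A character is irreducible iff <chi, chi> = 1, so this representation is reducible.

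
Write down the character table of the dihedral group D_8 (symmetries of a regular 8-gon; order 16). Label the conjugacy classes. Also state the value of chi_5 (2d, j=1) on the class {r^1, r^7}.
Conjugacy classes: {e} of size 1, {r^4} of size 1, {r^1, r^7} of size 2, {r^2, r^6} of size 2, {r^3, r^5} of size 2, {s, sr^2, ...} of size 4, {sr, sr^3, ...} of size 4.
Character table:
  irrep \ class              {e} (size 1)  {r^4} (size 1)  {r^1, r^7} (size 2)  {r^2, r^6} (size 2)  {r^3, r^5} (size 2)  {s, sr^2, ...} (size 4)  {sr, sr^3, ...} (size 4)
  chi_1 (triv)               1             1               1                    1                    1                    1                        1                       
  chi_2 (sign: r->1, s->-1)  1             1               1                    1                    1                    -1                       -1                      
  chi_3 (r->-1, s->1)        1             1               -1                   1                    -1                   1                        -1                      
  chi_4 (r->-1, s->-1)       1             1               -1                   1                    -1                   -1                       1                       
  chi_5 (2d, j=1)            2             -2              sqrt(2)              0                    -sqrt(2)             0                        0                       
  chi_6 (2d, j=2)            2             2               0                    -2                   0                    0                        0                       
  chi_7 (2d, j=3)            2             -2              -sqrt(2)             0                    sqrt(2)              0                        0                       

Spot check: chi_5 (2d, j=1) on {r^1, r^7} = sqrt(2).

Proof sketch: D_8 has order 2*8 = 16 with 7 conjugacy classes, hence 7 irreducibles. Sum of squared dims 1 + 1 + 1 + 1 + 4 + 4 + 4 = 16 = |G|. Linear characters come from the abelianisation; the 2-dimensional irreps have character r^k -> 2*cos(2*pi*j*k/8), reflections -> 0.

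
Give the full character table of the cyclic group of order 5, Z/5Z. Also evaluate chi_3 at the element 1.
Character table of Z/5Z (irreps indexed chi_0,...,chi_4 with chi_k(m) = zeta_5^(k*m), zeta_5 = exp(2*pi*i/5)):
  irrep \ class  {0} (size 1)  {1} (size 1)    {2} (size 1)    {3} (size 1)    {4} (size 1)  
  chi_0          1             1               1               1               1             
  chi_1          1             exp(2*I*pi/5)   exp(4*I*pi/5)   exp(-4*I*pi/5)  exp(-2*I*pi/5)
  chi_2          1             exp(4*I*pi/5)   exp(-2*I*pi/5)  exp(2*I*pi/5)   exp(-4*I*pi/5)
  chi_3          1             exp(-4*I*pi/5)  exp(2*I*pi/5)   exp(-2*I*pi/5)  exp(4*I*pi/5) 
  chi_4          1             exp(-2*I*pi/5)  exp(-4*I*pi/5)  exp(4*I*pi/5)   exp(2*I*pi/5) 

Spot check: chi_3(1) = zeta_5^(3*1) = zeta_5^3 = exp(-4*I*pi/5).

Justification: Z/5Z is abelian, so all 5 irreducible complex representations are 1-dimensional. They are given by chi_k(m) = zeta_5^(k*m) for k = 0,...,4. Row orthogonality: sum_m chi_k(m) conj(chi_l(m)) = 5 * [k = l].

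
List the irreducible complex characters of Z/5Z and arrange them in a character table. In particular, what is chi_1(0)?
Character table of Z/5Z (irreps indexed chi_0,...,chi_4 with chi_k(m) = zeta_5^(k*m), zeta_5 = exp(2*pi*i/5)):
  irrep \ class  {0} (size 1)  {1} (size 1)    {2} (size 1)    {3} (size 1)    {4} (size 1)  
  chi_0          1             1               1               1               1             
  chi_1          1             exp(2*I*pi/5)   exp(4*I*pi/5)   exp(-4*I*pi/5)  exp(-2*I*pi/5)
  chi_2          1             exp(4*I*pi/5)   exp(-2*I*pi/5)  exp(2*I*pi/5)   exp(-4*I*pi/5)
  chi_3          1             exp(-4*I*pi/5)  exp(2*I*pi/5)   exp(-2*I*pi/5)  exp(4*I*pi/5) 
  chi_4          1             exp(-2*I*pi/5)  exp(-4*I*pi/5)  exp(4*I*pi/5)   exp(2*I*pi/5) 

Spot check: chi_1(0) = zeta_5^(1*0) = zeta_5^0 = 1.

Why: Z/5Z is abelian, so all 5 irreducible complex representations are 1-dimensional. They are given by chi_k(m) = zeta_5^(k*m) for k = 0,...,4. Row orthogonality: sum_m chi_k(m) conj(chi_l(m)) = 5 * [k = l].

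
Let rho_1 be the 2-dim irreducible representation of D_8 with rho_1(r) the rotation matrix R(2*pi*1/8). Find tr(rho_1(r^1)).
chi_{rho_1}(r^1) = 2*cos(2*pi*1*1/8) = sqrt(2)

Justification: rho_1(r^1) is rotation by angle 2*pi*1*1/8, whose trace is 2*cos(2*pi*1*1/8) = sqrt(2).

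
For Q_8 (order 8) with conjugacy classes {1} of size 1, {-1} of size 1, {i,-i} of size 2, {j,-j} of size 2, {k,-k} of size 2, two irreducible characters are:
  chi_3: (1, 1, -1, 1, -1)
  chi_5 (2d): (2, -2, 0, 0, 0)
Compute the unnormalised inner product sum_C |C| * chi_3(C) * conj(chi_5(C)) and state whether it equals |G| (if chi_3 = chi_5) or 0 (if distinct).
Sum = 0; so <chi_3, chi_5> = 0 (distinct irreducibles are orthogonal).

Justification: Compute term by term over conjugacy classes (|C| * chi_3(C) * conj(chi_5(C))):
  1*(1)*conj(2) + 1*(1)*conj(-2) + 2*(-1)*conj(0) + 2*(1)*conj(0) + 2*(-1)*conj(0)
  = (2) + (-2) + (0) + (0) + (0)
  = 0.
Dividing by |G| = 8 gives 0/8 = 0, matching the row-orthogonality relation <chi_3, chi_5> = [chi_3 = chi_5].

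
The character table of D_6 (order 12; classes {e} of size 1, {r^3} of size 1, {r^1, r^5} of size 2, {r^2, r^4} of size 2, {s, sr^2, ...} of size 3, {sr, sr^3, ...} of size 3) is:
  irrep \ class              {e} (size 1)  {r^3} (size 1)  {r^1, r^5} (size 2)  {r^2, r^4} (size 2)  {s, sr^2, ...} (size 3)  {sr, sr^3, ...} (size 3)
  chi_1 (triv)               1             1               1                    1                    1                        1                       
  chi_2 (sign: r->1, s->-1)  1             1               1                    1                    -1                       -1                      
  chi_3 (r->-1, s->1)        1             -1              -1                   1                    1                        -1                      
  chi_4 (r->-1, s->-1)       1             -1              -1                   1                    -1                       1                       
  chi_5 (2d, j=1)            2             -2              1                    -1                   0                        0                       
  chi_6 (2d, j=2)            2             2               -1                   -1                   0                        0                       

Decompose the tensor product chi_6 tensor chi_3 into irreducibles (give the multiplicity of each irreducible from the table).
chi_6 tensor chi_3 = chi_5 (all other irreducibles have multiplicity 0).

Reasoning: The character of a tensor product is the pointwise product (chi_6 * chi_3)(C) = chi_6(C) * chi_3(C):
  {e}: (2)*(1), {r^3}: (2)*(-1), {r^1, r^5}: (-1)*(-1), {r^2, r^4}: (-1)*(1), {s, sr^2, ...}: (0)*(1), {sr, sr^3, ...}: (0)*(-1)
so (chi_6 * chi_3) takes values
  {e} -> 2, {r^3} -> -2, {r^1, r^5} -> 1, {r^2, r^4} -> -1, {s, sr^2, ...} -> 0, {sr, sr^3, ...} -> 0.
Now take the inner product of this character with each irreducible chi from the table, <chi_6*chi_3, chi> = (1/12) sum_C |C| (chi_6*chi_3)(C) conj(chi(C)):
  <chi_6*chi_3, chi_1> = (1/12)[1*(2)*conj(1) + 1*(-2)*conj(1) + 2*(1)*conj(1) + 2*(-1)*conj(1) + 3*(0)*conj(1) + 3*(0)*conj(1)]
      = (1/12)[(2) + (-2) + (2) + (-2) + (0) + (0)] = 0/12 = 0
  <chi_6*chi_3, chi_2> = (1/12)[1*(2)*conj(1) + 1*(-2)*conj(1) + 2*(1)*conj(1) + 2*(-1)*conj(1) + 3*(0)*conj(-1) + 3*(0)*conj(-1)]
      = (1/12)[(2) + (-2) + (2) + (-2) + (0) + (0)] = 0/12 = 0
  <chi_6*chi_3, chi_3> = (1/12)[1*(2)*conj(1) + 1*(-2)*conj(-1) + 2*(1)*conj(-1) + 2*(-1)*conj(1) + 3*(0)*conj(1) + 3*(0)*conj(-1)]
      = (1/12)[(2) + (2) + (-2) + (-2) + (0) + (0)] = 0/12 = 0
  <chi_6*chi_3, chi_4> = (1/12)[1*(2)*conj(1) + 1*(-2)*conj(-1) + 2*(1)*conj(-1) + 2*(-1)*conj(1) + 3*(0)*conj(-1) + 3*(0)*conj(1)]
      = (1/12)[(2) + (2) + (-2) + (-2) + (0) + (0)] = 0/12 = 0
  <chi_6*chi_3, chi_5> = (1/12)[1*(2)*conj(2) + 1*(-2)*conj(-2) + 2*(1)*conj(1) + 2*(-1)*conj(-1) + 3*(0)*conj(0) + 3*(0)*conj(0)]
      = (1/12)[(4) + (4) + (2) + (2) + (0) + (0)] = 12/12 = 1
  <chi_6*chi_3, chi_6> = (1/12)[1*(2)*conj(2) + 1*(-2)*conj(2) + 2*(1)*conj(-1) + 2*(-1)*conj(-1) + 3*(0)*conj(0) + 3*(0)*conj(0)]
      = (1/12)[(4) + (-4) + (-2) + (2) + (0) + (0)] = 0/12 = 0
Hence the multiplicities are chi_5: 1. Dimension check: dim(chi_6)*dim(chi_3) = 2*1 = 2 and sum (mult * dim) = 1*2 = 2.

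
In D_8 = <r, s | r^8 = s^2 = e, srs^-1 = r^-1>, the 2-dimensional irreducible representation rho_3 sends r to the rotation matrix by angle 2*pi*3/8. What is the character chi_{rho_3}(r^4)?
chi_{rho_3}(r^4) = 2*cos(2*pi*3*4/8) = -2

Reasoning: rho_3(r^4) is rotation by angle 2*pi*3*4/8, whose trace is 2*cos(2*pi*3*4/8) = -2.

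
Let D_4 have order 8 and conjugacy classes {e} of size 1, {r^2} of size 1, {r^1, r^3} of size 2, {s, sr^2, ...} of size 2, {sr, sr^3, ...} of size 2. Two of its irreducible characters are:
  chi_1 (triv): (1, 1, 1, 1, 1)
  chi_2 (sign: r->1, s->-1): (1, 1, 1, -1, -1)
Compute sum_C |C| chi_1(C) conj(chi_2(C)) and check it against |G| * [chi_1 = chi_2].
Sum = 0; so <chi_1, chi_2> = 0 (distinct irreducibles are orthogonal).

Reasoning: Compute term by term over conjugacy classes (|C| * chi_1(C) * conj(chi_2(C))):
  1*(1)*conj(1) + 1*(1)*conj(1) + 2*(1)*conj(1) + 2*(1)*conj(-1) + 2*(1)*conj(-1)
  = (1) + (1) + (2) + (-2) + (-2)
  = 0.
Dividing by |G| = 8 gives 0/8 = 0, matching the row-orthogonality relation <chi_1, chi_2> = [chi_1 = chi_2].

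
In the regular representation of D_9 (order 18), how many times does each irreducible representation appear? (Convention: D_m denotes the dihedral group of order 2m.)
Each irreducible V_i of dimension d_i appears with multiplicity d_i, i.e. rho_reg = (direct sum over all irreducibles V_i) d_i V_i. The irreducible dimensions for D_9 are 1, 1, 2, 2, 2, 2: 2 irreducibles of dimension 1, each with multiplicity 1; 4 irreducibles of dimension 2, each with multiplicity 2. Total dimension 2*1*1 + 4*2*2 = 18 = |G|.

Argument: General theorem: in the regular representation of a finite group G, each irreducible appears with multiplicity equal to its dimension. Check: dim(rho_reg) = sum d_i^2 = 1 + 1 + 4 + 4 + 4 + 4 = 18 = |G|.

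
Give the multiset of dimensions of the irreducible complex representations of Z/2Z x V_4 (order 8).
Dimensions: 1, 1, 1, 1, 1, 1, 1, 1

Explanation: There are 8 irreducibles (= number of conjugacy classes). Their dimensions d_i satisfy sum d_i^2 = |G| = 8: 1 + 1 + 1 + 1 + 1 + 1 + 1 + 1 = 8. (For the product with Z/2Z: each of the 2 1-dim characters of Z/2Z tensors with each irrep of V_4, giving 2 copies of each V_4-dimension.)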